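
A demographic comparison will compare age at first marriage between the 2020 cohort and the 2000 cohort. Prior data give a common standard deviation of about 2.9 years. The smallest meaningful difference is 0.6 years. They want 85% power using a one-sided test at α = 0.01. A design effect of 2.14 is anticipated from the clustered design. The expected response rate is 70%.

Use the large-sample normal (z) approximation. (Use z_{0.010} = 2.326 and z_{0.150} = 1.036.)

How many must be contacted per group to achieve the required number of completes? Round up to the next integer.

n = 1615 per group

n = (z_α + z_β)² · (σ₁² + σ₂²) / δ²
  = (2.326 + 1.036)² · (2·2.9² = 16.82) / 0.6²
  = 11.3030 · 16.82 / 0.36
  = 528.10
Design effect: 2.14 × 528.10 = 1130.14.
Adjust for 70% response: 1130.14 / 0.70 = 1614.49.
Round up → n = 1615 per group.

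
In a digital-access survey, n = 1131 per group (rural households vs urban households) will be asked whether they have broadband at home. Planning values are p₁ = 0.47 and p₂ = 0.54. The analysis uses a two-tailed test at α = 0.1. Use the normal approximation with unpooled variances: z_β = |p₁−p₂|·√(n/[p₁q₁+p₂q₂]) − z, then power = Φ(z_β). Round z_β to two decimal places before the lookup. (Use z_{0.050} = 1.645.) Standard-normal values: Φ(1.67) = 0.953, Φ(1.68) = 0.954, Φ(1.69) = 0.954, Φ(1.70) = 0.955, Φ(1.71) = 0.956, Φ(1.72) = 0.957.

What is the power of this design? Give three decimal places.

z_β = |p₁−p₂|·√(n/[p₁q₁+p₂q₂]) − z_{α/2}
    = 0.07 · √(1131/0.4975) − 1.645
    = 0.07 · 47.6798 − 1.645
    = 3.3376 − 1.645 = 1.6926 → 1.69
Power = Φ(1.69) = 0.954.

Power ≈ 0.954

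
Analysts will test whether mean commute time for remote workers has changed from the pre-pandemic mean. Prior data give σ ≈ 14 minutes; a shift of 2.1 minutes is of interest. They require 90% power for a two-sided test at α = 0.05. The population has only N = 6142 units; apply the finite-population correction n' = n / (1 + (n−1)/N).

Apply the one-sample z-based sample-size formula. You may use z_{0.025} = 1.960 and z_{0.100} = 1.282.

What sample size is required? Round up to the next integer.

n = (z_{α/2} + z_β)² · σ² / δ²
  = (1.960 + 1.282)² · 14² / 2.1²
  = 10.5106 · 196 / 4.41
  = 467.14
Finite-population correction (N = 6142): 467.14 / (1 + (467.14 − 1)/6142) = 434.18.
Round up → n = 435.

n = 435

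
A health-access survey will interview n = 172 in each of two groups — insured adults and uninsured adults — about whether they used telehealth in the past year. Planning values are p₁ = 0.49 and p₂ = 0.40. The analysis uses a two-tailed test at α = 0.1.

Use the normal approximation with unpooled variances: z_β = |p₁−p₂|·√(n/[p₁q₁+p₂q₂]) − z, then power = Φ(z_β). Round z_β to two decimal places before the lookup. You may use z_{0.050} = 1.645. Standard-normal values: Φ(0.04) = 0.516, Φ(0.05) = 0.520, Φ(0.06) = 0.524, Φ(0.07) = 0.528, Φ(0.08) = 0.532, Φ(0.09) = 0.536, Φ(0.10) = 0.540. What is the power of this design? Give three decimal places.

Power ≈ 0.516

z_β = |p₁−p₂|·√(n/[p₁q₁+p₂q₂]) − z_{α/2}
    = 0.09 · √(172/0.4899) − 1.645
    = 0.09 · 18.7375 − 1.645
    = 1.6864 − 1.645 = 0.0414 → 0.04
Power = Φ(0.04) = 0.516.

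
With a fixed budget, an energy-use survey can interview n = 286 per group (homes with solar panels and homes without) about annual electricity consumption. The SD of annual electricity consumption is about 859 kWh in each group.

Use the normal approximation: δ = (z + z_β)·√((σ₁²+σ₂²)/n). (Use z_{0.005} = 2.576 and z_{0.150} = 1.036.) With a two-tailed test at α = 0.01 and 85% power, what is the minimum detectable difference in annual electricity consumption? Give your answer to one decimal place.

Minimum detectable difference ≈ 259.5 kWh

δ = (z_{α/2} + z_β) · √((σ₁²+σ₂²)/n)
  = (2.576 + 1.036) · √(1475762/286)
  = 3.612 · √5160.0
  = 3.612 · 71.8332
  = 259.4615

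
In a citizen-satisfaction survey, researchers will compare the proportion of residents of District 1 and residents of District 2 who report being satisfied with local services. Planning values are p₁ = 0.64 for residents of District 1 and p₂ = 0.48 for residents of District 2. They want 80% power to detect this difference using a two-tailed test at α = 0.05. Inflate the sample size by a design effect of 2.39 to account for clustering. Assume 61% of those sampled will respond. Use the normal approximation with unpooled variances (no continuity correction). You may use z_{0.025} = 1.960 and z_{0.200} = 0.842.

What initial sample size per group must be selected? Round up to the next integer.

n = 577 per group

n = (z_{α/2} + z_β)² · [p₁(1−p₁) + p₂(1−p₂)] / (p₁ − p₂)²
  = (1.960 + 0.842)² · (0.64·0.36 + 0.48·0.52) / (0.16)²
  = (2.802)² · (0.2304 + 0.2496) / 0.0256
  = 7.8512 · 0.4800 / 0.0256
  = 147.21
Design effect: 2.39 × 147.21 = 351.83.
Adjust for 61% response: 351.83 / 0.61 = 576.77.
Round up → n = 577 per group.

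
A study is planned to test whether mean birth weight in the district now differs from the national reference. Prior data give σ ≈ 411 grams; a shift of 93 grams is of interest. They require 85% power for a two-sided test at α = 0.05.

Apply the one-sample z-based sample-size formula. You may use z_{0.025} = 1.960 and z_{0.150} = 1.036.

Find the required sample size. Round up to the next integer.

n = 176

n = (z_{α/2} + z_β)² · σ² / δ²
  = (1.960 + 1.036)² · 411² / 93²
  = 8.9760 · 168921 / 8649
  = 175.31
Round up → n = 176.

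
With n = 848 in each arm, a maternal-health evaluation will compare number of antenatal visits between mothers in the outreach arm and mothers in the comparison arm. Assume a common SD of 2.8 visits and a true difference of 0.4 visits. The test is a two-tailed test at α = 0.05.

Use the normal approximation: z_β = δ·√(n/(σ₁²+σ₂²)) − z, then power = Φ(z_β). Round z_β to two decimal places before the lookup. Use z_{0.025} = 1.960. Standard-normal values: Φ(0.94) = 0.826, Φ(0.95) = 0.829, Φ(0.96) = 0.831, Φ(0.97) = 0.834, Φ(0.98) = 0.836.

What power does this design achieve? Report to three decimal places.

z_β = δ·√(n/(σ₁²+σ₂²)) − z_{α/2}
    = 0.4 · √(848/15.68) − 1.960
    = 0.4 · 7.35402 − 1.960
    = 2.9416 − 1.960 = 0.9816 → 0.98
Power = Φ(0.98) = 0.836.

Power ≈ 0.836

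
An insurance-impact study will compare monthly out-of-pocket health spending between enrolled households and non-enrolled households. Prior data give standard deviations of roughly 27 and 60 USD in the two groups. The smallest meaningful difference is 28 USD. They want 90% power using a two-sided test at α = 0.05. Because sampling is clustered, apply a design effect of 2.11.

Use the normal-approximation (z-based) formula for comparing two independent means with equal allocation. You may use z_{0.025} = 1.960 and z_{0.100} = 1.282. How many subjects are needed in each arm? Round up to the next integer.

n = 123 per group

n = (z_{α/2} + z_β)² · (σ₁² + σ₂²) / δ²
  = (1.960 + 1.282)² · (27² + 60² = 4329) / 28²
  = 10.5106 · 4329 / 784
  = 58.04
Design effect: 2.11 × 58.04 = 122.46.
Round up → n = 123 per group.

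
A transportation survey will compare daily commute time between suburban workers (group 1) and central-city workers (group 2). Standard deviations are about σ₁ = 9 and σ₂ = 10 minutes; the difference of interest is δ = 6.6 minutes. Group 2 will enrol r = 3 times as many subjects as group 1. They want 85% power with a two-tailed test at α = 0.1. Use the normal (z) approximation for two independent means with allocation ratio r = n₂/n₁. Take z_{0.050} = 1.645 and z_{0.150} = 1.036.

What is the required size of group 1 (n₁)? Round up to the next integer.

n₁ = 19

n₁ = (z_{α/2} + z_β)² · (σ₁² + σ₂²/r) / δ²
   = (1.645 + 1.036)² · (9² + 10²/3) / 6.6²
   = 7.1878 · (81 + 33.3333) / 43.56
   = 7.1878 · 114.3333 / 43.56
   = 18.87
Round up → n₁ = 19; n₂ = r·n₁ = 3 × 19 = 57.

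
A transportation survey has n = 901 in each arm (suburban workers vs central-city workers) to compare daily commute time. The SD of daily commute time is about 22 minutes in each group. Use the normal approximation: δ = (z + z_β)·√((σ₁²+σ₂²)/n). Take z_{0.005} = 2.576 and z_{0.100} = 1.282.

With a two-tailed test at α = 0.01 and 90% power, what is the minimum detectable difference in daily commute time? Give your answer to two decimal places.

δ = (z_{α/2} + z_β) · √((σ₁²+σ₂²)/n)
  = (2.576 + 1.282) · √(968/901)
  = 3.858 · √1.0744
  = 3.858 · 1.0365
  = 3.9989

Minimum detectable difference ≈ 4.00 minutes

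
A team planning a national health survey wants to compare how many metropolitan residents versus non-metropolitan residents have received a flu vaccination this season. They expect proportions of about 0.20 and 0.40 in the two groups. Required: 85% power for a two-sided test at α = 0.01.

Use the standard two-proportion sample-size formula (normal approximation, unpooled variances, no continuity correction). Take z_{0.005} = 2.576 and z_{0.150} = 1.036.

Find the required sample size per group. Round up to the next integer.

n = 131 per group

n = (z_{α/2} + z_β)² · [p₁(1−p₁) + p₂(1−p₂)] / (p₁ − p₂)²
  = (2.576 + 1.036)² · (0.20·0.80 + 0.40·0.60) / (-0.20)²
  = (3.612)² · (0.1600 + 0.2400) / 0.0400
  = 13.0465 · 0.4000 / 0.0400
  = 130.47
Round up → n = 131 per group.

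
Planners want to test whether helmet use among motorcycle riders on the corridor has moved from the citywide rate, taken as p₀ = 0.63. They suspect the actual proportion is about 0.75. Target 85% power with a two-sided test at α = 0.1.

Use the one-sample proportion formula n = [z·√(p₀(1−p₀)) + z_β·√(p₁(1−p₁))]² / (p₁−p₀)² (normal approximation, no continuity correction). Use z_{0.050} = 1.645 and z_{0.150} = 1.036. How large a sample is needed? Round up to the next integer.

n = 108

n = [z_{α/2}·√(p₀q₀) + z_β·√(p₁q₁)]² / (p₁ − p₀)²
  = [1.645·√(0.63·0.37) + 1.036·√(0.75·0.25)]² / (0.12)²
  = [1.645·0.4828 + 1.036·0.4330]² / 0.0144
  = [1.2428]² / 0.0144
  = 107.26
Round up → n = 108.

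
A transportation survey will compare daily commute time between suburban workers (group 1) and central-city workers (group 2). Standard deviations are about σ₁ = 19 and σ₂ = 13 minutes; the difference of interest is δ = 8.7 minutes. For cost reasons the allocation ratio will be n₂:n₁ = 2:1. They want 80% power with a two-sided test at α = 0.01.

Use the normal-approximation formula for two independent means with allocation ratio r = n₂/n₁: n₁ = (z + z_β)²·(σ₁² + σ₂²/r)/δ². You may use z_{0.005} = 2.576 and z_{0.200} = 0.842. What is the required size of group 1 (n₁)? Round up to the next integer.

n₁ = (z_{α/2} + z_β)² · (σ₁² + σ₂²/r) / δ²
   = (2.576 + 0.842)² · (19² + 13²/2) / 8.7²
   = 11.6827 · (361 + 84.5) / 75.69
   = 11.6827 · 445.5 / 75.69
   = 68.76
Round up → n₁ = 69; n₂ = r·n₁ = 2 × 69 = 138.

n₁ = 69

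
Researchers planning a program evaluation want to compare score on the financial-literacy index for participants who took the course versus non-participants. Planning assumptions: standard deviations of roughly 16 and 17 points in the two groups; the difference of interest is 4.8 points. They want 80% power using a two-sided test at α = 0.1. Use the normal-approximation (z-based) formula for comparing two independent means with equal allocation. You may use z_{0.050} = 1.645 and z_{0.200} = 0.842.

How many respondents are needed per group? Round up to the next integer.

n = 147 per group

n = (z_{α/2} + z_β)² · (σ₁² + σ₂²) / δ²
  = (1.645 + 0.842)² · (16² + 17² = 545) / 4.8²
  = 6.1852 · 545 / 23.04
  = 146.31
Round up → n = 147 per group.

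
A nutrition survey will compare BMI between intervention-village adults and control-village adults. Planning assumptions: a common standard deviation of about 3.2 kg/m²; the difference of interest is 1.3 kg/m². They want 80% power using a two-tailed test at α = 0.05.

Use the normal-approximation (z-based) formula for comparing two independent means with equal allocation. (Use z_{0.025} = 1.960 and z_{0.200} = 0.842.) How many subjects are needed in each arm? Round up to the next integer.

n = 96 per group

n = (z_{α/2} + z_β)² · (σ₁² + σ₂²) / δ²
  = (1.960 + 0.842)² · (2·3.2² = 20.48) / 1.3²
  = 7.8512 · 20.48 / 1.69
  = 95.14
Round up → n = 96 per group.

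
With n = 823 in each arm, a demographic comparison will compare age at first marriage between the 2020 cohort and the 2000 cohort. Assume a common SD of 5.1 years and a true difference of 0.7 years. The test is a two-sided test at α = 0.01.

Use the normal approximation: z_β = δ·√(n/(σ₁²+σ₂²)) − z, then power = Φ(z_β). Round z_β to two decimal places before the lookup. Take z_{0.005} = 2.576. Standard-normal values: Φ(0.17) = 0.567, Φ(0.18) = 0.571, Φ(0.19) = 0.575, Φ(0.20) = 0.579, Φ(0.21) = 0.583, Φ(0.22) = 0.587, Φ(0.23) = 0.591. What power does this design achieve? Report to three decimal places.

z_β = δ·√(n/(σ₁²+σ₂²)) − z_{α/2}
    = 0.7 · √(823/52.02) − 2.576
    = 0.7 · 3.97754 − 2.576
    = 2.7843 − 2.576 = 0.2083 → 0.21
Power = Φ(0.21) = 0.583.

Power ≈ 0.583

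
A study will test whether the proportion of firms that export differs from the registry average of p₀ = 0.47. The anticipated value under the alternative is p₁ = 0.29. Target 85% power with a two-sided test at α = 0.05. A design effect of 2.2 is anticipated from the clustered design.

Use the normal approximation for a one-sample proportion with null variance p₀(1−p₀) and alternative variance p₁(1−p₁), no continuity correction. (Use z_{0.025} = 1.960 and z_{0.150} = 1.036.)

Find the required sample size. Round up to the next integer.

n = [z_{α/2}·√(p₀q₀) + z_β·√(p₁q₁)]² / (p₁ − p₀)²
  = [1.960·√(0.47·0.53) + 1.036·√(0.29·0.71)]² / (-0.18)²
  = [1.960·0.4991 + 1.036·0.4538]² / 0.0324
  = [1.4483]² / 0.0324
  = 64.74
Design effect: 2.2 × 64.74 = 142.43.
Round up → n = 143.

n = 143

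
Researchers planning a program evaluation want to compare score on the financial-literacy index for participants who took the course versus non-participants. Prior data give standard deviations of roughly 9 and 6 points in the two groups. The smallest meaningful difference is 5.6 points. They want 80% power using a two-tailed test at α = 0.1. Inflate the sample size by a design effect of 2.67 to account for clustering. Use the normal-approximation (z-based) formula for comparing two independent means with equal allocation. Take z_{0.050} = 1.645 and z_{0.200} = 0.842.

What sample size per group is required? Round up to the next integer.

n = 62 per group

n = (z_{α/2} + z_β)² · (σ₁² + σ₂²) / δ²
  = (1.645 + 0.842)² · (9² + 6² = 117) / 5.6²
  = 6.1852 · 117 / 31.36
  = 23.08
Design effect: 2.67 × 23.08 = 61.61.
Round up → n = 62 per group.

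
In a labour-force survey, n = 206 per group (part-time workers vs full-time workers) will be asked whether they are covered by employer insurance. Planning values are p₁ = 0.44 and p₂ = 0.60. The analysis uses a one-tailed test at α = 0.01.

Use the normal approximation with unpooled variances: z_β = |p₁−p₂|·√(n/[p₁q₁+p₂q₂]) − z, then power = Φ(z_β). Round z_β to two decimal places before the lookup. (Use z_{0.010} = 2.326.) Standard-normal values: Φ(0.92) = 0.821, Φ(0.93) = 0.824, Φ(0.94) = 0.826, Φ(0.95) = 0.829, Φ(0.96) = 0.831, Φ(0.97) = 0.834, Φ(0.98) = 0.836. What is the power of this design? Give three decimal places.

Power ≈ 0.834

z_β = |p₁−p₂|·√(n/[p₁q₁+p₂q₂]) − z_α
    = 0.16 · √(206/0.4864) − 2.326
    = 0.16 · 20.5796 − 2.326
    = 3.2927 − 2.326 = 0.9667 → 0.97
Power = Φ(0.97) = 0.834.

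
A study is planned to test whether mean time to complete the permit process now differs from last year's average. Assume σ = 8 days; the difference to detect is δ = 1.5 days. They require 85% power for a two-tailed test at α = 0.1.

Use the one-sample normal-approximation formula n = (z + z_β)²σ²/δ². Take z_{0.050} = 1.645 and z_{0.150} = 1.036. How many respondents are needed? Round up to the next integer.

n = 205

n = (z_{α/2} + z_β)² · σ² / δ²
  = (1.645 + 1.036)² · 8² / 1.5²
  = 7.1878 · 64 / 2.25
  = 204.45
Round up → n = 205.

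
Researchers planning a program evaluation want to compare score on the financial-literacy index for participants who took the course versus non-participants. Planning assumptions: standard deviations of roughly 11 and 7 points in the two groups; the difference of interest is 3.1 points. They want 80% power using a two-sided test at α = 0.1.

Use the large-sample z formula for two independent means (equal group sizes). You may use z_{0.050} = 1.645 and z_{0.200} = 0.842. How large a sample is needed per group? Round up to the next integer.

n = (z_{α/2} + z_β)² · (σ₁² + σ₂²) / δ²
  = (1.645 + 0.842)² · (11² + 7² = 170) / 3.1²
  = 6.1852 · 170 / 9.61
  = 109.42
Round up → n = 110 per group.

n = 110 per group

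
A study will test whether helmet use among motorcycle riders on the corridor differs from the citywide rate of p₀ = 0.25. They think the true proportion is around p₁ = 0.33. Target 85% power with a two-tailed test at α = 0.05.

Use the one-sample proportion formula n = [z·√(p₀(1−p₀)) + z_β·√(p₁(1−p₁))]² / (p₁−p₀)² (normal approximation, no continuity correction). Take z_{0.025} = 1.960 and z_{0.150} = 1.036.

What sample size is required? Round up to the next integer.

n = 279

n = [z_{α/2}·√(p₀q₀) + z_β·√(p₁q₁)]² / (p₁ − p₀)²
  = [1.960·√(0.25·0.75) + 1.036·√(0.33·0.67)]² / (0.08)²
  = [1.960·0.4330 + 1.036·0.4702]² / 0.0064
  = [1.3358]² / 0.0064
  = 278.83
Round up → n = 279.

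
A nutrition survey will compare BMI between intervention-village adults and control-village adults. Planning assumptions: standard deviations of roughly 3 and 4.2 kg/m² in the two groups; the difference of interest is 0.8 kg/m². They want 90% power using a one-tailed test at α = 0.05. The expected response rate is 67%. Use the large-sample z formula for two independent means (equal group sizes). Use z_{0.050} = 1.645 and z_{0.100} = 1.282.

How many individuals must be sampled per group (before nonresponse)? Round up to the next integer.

n = 533 per group

n = (z_α + z_β)² · (σ₁² + σ₂²) / δ²
  = (1.645 + 1.282)² · (3² + 4.2² = 26.64) / 0.8²
  = 8.5673 · 26.64 / 0.64
  = 356.62
Adjust for 67% response: 356.62 / 0.67 = 532.26.
Round up → n = 533 per group.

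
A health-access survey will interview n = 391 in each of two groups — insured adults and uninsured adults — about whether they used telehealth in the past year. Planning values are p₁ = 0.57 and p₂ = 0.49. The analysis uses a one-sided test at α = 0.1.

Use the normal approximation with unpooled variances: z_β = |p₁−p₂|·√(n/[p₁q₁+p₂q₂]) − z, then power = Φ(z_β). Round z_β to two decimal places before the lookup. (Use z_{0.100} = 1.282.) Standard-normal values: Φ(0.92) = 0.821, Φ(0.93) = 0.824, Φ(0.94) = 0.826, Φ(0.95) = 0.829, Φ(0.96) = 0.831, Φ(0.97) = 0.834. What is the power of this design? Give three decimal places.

z_β = |p₁−p₂|·√(n/[p₁q₁+p₂q₂]) − z_α
    = 0.08 · √(391/0.4950) − 1.282
    = 0.08 · 28.1051 − 1.282
    = 2.2484 − 1.282 = 0.9664 → 0.97
Power = Φ(0.97) = 0.834.

Power ≈ 0.834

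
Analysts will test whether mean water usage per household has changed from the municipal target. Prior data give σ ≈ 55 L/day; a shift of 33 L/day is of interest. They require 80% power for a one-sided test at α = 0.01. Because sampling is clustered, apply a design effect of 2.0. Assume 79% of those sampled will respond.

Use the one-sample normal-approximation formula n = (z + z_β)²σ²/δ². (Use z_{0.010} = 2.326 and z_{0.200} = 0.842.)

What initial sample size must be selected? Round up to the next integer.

n = 71

n = (z_α + z_β)² · σ² / δ²
  = (2.326 + 0.842)² · 55² / 33²
  = 10.0362 · 3025 / 1089
  = 27.88
Design effect: 2.0 × 27.88 = 55.76.
Adjust for 79% response: 55.76 / 0.79 = 70.58.
Round up → n = 71.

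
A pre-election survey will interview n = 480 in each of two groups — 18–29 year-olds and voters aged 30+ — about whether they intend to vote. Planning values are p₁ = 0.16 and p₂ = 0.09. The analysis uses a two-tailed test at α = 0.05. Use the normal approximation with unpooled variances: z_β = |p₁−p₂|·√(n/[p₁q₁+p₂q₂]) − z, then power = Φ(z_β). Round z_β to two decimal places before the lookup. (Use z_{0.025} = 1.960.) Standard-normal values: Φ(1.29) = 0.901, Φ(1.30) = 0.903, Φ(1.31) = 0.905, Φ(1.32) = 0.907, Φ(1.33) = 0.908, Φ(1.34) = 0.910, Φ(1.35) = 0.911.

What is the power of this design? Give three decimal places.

z_β = |p₁−p₂|·√(n/[p₁q₁+p₂q₂]) − z_{α/2}
    = 0.07 · √(480/0.2163) − 1.960
    = 0.07 · 47.1077 − 1.960
    = 3.2975 − 1.960 = 1.3375 → 1.34
Power = Φ(1.34) = 0.910.

Power ≈ 0.910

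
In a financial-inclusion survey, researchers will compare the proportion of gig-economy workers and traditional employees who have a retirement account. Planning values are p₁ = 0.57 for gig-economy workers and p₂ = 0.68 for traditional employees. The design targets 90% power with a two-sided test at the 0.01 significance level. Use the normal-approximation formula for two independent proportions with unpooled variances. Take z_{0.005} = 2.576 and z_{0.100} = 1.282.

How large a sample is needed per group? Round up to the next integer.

n = 570 per group

n = (z_{α/2} + z_β)² · [p₁(1−p₁) + p₂(1−p₂)] / (p₁ − p₂)²
  = (2.576 + 1.282)² · (0.57·0.43 + 0.68·0.32) / (-0.11)²
  = (3.858)² · (0.2451 + 0.2176) / 0.0121
  = 14.8842 · 0.4627 / 0.0121
  = 569.17
Round up → n = 570 per group.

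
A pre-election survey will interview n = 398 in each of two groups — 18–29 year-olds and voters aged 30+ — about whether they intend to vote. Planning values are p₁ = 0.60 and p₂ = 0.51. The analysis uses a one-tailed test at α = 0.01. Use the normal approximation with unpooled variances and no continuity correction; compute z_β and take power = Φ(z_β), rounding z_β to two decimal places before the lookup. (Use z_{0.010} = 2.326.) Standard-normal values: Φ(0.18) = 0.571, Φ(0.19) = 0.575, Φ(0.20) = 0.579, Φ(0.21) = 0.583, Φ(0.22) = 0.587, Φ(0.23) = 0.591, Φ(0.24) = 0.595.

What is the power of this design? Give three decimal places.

z_β = |p₁−p₂|·√(n/[p₁q₁+p₂q₂]) − z_α
    = 0.09 · √(398/0.4899) − 2.326
    = 0.09 · 28.5028 − 2.326
    = 2.5653 − 2.326 = 0.2393 → 0.24
Power = Φ(0.24) = 0.595.

Power ≈ 0.595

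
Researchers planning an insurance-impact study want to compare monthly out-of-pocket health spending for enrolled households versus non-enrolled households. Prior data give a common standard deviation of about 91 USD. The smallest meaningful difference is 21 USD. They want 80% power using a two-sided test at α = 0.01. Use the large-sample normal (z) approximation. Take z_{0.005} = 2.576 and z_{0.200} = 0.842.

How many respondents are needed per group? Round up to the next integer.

n = (z_{α/2} + z_β)² · (σ₁² + σ₂²) / δ²
  = (2.576 + 0.842)² · (2·91² = 16562) / 21²
  = 11.6827 · 16562 / 441
  = 438.75
Round up → n = 439 per group.

n = 439 per group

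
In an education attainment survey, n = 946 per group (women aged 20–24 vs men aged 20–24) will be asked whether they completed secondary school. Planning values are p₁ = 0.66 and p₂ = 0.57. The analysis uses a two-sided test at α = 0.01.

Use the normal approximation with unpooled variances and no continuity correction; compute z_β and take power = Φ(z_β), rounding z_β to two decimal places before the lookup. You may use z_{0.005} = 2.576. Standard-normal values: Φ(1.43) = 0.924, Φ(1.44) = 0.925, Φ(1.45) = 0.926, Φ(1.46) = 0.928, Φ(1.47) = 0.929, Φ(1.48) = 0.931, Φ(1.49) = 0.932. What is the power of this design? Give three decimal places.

Power ≈ 0.928

z_β = |p₁−p₂|·√(n/[p₁q₁+p₂q₂]) − z_{α/2}
    = 0.09 · √(946/0.4695) − 2.576
    = 0.09 · 44.8877 − 2.576
    = 4.0399 − 2.576 = 1.4639 → 1.46
Power = Φ(1.46) = 0.928.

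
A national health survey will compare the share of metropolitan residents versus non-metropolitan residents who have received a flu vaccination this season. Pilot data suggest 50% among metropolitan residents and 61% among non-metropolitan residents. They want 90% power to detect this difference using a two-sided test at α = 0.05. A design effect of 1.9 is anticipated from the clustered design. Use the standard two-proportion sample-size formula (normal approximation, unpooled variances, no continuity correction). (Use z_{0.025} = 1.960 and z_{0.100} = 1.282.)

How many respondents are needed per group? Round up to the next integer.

n = 806 per group

n = (z_{α/2} + z_β)² · [p₁(1−p₁) + p₂(1−p₂)] / (p₁ − p₂)²
  = (1.960 + 1.282)² · (0.50·0.50 + 0.61·0.39) / (-0.11)²
  = (3.242)² · (0.2500 + 0.2379) / 0.0121
  = 10.5106 · 0.4879 / 0.0121
  = 423.81
Design effect: 1.9 × 423.81 = 805.24.
Round up → n = 806 per group.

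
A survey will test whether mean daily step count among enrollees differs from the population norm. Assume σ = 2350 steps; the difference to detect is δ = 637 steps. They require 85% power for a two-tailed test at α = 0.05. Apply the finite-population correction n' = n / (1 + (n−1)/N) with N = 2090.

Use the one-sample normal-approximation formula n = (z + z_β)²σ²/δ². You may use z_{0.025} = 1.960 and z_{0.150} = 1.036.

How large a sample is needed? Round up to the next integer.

n = 116

n = (z_{α/2} + z_β)² · σ² / δ²
  = (1.960 + 1.036)² · 2350² / 637²
  = 8.9760 · 5522500 / 405769
  = 122.16
Finite-population correction (N = 2090): 122.16 / (1 + (122.16 − 1)/2090) = 115.47.
Round up → n = 116.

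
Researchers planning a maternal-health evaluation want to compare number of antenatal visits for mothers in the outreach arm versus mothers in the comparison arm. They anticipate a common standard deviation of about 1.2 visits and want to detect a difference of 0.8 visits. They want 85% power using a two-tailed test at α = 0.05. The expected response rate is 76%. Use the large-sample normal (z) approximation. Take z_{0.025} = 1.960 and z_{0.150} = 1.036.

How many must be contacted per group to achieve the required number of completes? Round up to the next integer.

n = 54 per group

n = (z_{α/2} + z_β)² · (σ₁² + σ₂²) / δ²
  = (1.960 + 1.036)² · (2·1.2² = 2.88) / 0.8²
  = 8.9760 · 2.88 / 0.64
  = 40.39
Adjust for 76% response: 40.39 / 0.76 = 53.15.
Round up → n = 54 per group.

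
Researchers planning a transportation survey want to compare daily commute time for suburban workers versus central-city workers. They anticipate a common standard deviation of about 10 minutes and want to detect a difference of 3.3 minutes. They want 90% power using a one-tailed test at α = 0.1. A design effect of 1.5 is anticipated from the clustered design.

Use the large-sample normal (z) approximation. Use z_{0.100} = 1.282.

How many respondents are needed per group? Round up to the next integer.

n = (z_α + z_β)² · (σ₁² + σ₂²) / δ²
  = (1.282 + 1.282)² · (2·10² = 200) / 3.3²
  = 6.5741 · 200 / 10.89
  = 120.74
Design effect: 1.5 × 120.74 = 181.10.
Round up → n = 182 per group.

n = 182 per group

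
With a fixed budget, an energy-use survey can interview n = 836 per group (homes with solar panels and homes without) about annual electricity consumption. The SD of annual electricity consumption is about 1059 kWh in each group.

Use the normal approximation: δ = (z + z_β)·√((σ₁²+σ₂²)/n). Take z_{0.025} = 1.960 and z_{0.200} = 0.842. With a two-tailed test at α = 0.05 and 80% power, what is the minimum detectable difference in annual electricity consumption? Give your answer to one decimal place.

δ = (z_{α/2} + z_β) · √((σ₁²+σ₂²)/n)
  = (1.960 + 0.842) · √(2242962/836)
  = 2.802 · √2683.0
  = 2.802 · 51.7974
  = 145.1363

Minimum detectable difference ≈ 145.1 kWh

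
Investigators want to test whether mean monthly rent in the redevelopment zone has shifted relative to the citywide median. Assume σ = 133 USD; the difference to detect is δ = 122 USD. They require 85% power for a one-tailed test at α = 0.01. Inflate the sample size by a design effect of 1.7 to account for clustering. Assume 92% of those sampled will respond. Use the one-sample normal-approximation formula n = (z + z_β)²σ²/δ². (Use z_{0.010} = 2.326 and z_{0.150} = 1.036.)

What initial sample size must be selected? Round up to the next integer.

n = (z_α + z_β)² · σ² / δ²
  = (2.326 + 1.036)² · 133² / 122²
  = 11.3030 · 17689 / 14884
  = 13.43
Design effect: 1.7 × 13.43 = 22.84.
Adjust for 92% response: 22.84 / 0.92 = 24.82.
Round up → n = 25.

n = 25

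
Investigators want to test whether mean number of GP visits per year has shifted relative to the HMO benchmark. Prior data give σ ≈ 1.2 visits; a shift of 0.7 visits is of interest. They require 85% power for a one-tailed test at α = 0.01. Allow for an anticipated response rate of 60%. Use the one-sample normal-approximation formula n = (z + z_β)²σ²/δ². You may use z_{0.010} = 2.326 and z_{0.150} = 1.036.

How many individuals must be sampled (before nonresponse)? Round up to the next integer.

n = 56

n = (z_α + z_β)² · σ² / δ²
  = (2.326 + 1.036)² · 1.2² / 0.7²
  = 11.3030 · 1.44 / 0.49
  = 33.22
Adjust for 60% response: 33.22 / 0.60 = 55.36.
Round up → n = 56.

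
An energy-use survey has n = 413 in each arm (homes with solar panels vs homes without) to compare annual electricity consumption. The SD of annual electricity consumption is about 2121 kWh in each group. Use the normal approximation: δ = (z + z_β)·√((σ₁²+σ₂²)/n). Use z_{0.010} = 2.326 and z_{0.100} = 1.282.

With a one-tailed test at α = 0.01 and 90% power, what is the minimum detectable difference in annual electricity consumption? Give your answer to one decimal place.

Minimum detectable difference ≈ 532.5 kWh

δ = (z_α + z_β) · √((σ₁²+σ₂²)/n)
  = (2.326 + 1.282) · √(8997282/413)
  = 3.608 · √21785.2
  = 3.608 · 147.5981
  = 532.5338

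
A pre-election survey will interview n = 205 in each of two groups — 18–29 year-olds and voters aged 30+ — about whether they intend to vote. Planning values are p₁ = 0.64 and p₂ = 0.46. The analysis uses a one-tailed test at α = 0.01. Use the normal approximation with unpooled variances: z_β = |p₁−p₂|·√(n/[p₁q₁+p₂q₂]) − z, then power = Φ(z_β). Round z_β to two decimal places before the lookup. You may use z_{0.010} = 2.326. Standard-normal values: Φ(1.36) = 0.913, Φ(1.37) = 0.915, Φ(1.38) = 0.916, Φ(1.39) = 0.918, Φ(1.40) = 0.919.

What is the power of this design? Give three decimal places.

z_β = |p₁−p₂|·√(n/[p₁q₁+p₂q₂]) − z_α
    = 0.18 · √(205/0.4788) − 2.326
    = 0.18 · 20.6919 − 2.326
    = 3.7245 − 2.326 = 1.3985 → 1.40
Power = Φ(1.40) = 0.919.

Power ≈ 0.919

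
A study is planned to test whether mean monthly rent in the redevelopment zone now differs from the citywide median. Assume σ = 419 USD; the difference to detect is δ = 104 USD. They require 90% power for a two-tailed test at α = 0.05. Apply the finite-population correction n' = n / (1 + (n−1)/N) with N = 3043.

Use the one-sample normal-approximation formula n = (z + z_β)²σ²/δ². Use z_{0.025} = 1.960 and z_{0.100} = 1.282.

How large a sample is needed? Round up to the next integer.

n = 162

n = (z_{α/2} + z_β)² · σ² / δ²
  = (1.960 + 1.282)² · 419² / 104²
  = 10.5106 · 175561 / 10816
  = 170.60
Finite-population correction (N = 3043): 170.60 / (1 + (170.60 − 1)/3043) = 161.60.
Round up → n = 162.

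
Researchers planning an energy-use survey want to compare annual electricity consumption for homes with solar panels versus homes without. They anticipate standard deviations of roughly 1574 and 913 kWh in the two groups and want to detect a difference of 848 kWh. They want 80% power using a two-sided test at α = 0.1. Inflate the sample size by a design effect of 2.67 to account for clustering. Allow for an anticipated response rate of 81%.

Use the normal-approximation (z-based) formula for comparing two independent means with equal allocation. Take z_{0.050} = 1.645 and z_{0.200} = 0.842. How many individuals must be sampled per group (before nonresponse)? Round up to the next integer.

n = (z_{α/2} + z_β)² · (σ₁² + σ₂²) / δ²
  = (1.645 + 0.842)² · (1574² + 913² = 3311045) / 848²
  = 6.1852 · 3311045 / 719104
  = 28.48
Design effect: 2.67 × 28.48 = 76.04.
Adjust for 81% response: 76.04 / 0.81 = 93.88.
Round up → n = 94 per group.

n = 94 per group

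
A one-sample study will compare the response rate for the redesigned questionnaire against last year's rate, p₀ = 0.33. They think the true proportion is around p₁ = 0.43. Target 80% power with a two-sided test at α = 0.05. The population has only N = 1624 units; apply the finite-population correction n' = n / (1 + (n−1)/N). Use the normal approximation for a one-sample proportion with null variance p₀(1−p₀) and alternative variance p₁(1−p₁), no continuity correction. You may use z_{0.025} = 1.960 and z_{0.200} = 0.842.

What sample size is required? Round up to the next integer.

n = 162

n = [z_{α/2}·√(p₀q₀) + z_β·√(p₁q₁)]² / (p₁ − p₀)²
  = [1.960·√(0.33·0.67) + 0.842·√(0.43·0.57)]² / (0.10)²
  = [1.960·0.4702 + 0.842·0.4951]² / 0.0100
  = [1.3385]² / 0.0100
  = 179.15
Finite-population correction (N = 1624): 179.15 / (1 + (179.15 − 1)/1624) = 161.44.
Round up → n = 162.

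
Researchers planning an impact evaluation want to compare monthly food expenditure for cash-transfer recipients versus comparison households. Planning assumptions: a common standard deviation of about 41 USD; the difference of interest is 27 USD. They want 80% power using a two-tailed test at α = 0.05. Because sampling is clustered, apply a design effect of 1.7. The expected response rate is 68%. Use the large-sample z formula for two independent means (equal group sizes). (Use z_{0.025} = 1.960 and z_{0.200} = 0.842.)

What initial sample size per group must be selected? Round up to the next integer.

n = (z_{α/2} + z_β)² · (σ₁² + σ₂²) / δ²
  = (1.960 + 0.842)² · (2·41² = 3362) / 27²
  = 7.8512 · 3362 / 729
  = 36.21
Design effect: 1.7 × 36.21 = 61.55.
Adjust for 68% response: 61.55 / 0.68 = 90.52.
Round up → n = 91 per group.

n = 91 per group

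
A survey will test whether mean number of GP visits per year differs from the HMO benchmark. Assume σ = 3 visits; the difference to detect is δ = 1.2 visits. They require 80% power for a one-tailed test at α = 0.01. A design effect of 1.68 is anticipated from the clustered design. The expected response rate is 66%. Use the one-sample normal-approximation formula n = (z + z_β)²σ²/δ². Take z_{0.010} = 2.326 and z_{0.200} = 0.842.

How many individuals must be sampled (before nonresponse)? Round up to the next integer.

n = (z_α + z_β)² · σ² / δ²
  = (2.326 + 0.842)² · 3² / 1.2²
  = 10.0362 · 9 / 1.44
  = 62.73
Design effect: 1.68 × 62.73 = 105.38.
Adjust for 66% response: 105.38 / 0.66 = 159.67.
Round up → n = 160.

n = 160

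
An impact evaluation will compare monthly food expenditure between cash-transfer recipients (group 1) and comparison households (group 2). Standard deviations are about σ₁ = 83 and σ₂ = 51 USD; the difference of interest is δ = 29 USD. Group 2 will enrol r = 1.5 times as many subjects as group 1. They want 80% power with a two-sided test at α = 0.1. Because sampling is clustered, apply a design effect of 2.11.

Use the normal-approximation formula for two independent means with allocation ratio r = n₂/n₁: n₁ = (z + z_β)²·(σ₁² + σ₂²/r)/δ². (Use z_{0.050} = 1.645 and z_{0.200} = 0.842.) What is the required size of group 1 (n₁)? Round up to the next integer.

n₁ = (z_{α/2} + z_β)² · (σ₁² + σ₂²/r) / δ²
   = (1.645 + 0.842)² · (83² + 51²/1.5) / 29²
   = 6.1852 · (6889 + 1734) / 841
   = 6.1852 · 8623 / 841
   = 63.42
Design effect: 2.11 × 63.42 = 133.81.
Round up → n₁ = 134; n₂ = r·n₁ = 1.5 × 134 = 201.

n₁ = 134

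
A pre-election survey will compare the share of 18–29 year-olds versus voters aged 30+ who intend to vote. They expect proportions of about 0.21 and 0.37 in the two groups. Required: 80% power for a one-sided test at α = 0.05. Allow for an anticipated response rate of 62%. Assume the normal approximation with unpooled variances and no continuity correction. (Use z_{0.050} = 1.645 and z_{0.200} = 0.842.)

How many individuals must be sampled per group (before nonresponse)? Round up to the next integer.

n = (z_α + z_β)² · [p₁(1−p₁) + p₂(1−p₂)] / (p₁ − p₂)²
  = (1.645 + 0.842)² · (0.21·0.79 + 0.37·0.63) / (-0.16)²
  = (2.487)² · (0.1659 + 0.2331) / 0.0256
  = 6.1852 · 0.3990 / 0.0256
  = 96.40
Adjust for 62% response: 96.40 / 0.62 = 155.49.
Round up → n = 156 per group.

n = 156 per group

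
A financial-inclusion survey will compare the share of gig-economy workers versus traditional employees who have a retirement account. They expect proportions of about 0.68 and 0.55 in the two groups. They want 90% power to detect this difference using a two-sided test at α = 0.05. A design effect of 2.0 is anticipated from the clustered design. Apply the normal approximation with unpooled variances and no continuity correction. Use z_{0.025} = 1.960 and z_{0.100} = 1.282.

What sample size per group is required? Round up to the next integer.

n = 579 per group

n = (z_{α/2} + z_β)² · [p₁(1−p₁) + p₂(1−p₂)] / (p₁ − p₂)²
  = (1.960 + 1.282)² · (0.68·0.32 + 0.55·0.45) / (0.13)²
  = (3.242)² · (0.2176 + 0.2475) / 0.0169
  = 10.5106 · 0.4651 / 0.0169
  = 289.26
Design effect: 2.0 × 289.26 = 578.52.
Round up → n = 579 per group.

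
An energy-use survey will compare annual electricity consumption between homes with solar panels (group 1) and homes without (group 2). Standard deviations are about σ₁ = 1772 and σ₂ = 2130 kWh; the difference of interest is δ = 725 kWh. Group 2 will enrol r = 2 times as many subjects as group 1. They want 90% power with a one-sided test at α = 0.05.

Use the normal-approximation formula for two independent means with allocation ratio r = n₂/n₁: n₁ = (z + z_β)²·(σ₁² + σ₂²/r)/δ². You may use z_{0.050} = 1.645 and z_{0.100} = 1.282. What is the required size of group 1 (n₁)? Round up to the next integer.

n₁ = 89

n₁ = (z_α + z_β)² · (σ₁² + σ₂²/r) / δ²
   = (1.645 + 1.282)² · (1772² + 2130²/2) / 725²
   = 8.5673 · (3139984 + 2268450) / 525625
   = 8.5673 · 5408434 / 525625
   = 88.15
Round up → n₁ = 89; n₂ = r·n₁ = 2 × 89 = 178.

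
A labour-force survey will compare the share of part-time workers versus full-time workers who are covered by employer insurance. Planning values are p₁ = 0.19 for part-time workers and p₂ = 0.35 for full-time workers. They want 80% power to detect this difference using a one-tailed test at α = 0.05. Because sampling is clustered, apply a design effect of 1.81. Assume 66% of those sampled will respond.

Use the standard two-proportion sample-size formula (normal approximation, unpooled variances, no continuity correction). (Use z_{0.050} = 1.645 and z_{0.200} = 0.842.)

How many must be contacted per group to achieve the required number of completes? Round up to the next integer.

n = (z_α + z_β)² · [p₁(1−p₁) + p₂(1−p₂)] / (p₁ − p₂)²
  = (1.645 + 0.842)² · (0.19·0.81 + 0.35·0.65) / (-0.16)²
  = (2.487)² · (0.1539 + 0.2275) / 0.0256
  = 6.1852 · 0.3814 / 0.0256
  = 92.15
Design effect: 1.81 × 92.15 = 166.79.
Adjust for 66% response: 166.79 / 0.66 = 252.71.
Round up → n = 253 per group.

n = 253 per group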